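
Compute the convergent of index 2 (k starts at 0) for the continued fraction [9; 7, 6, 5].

393/43

Using pₖ = aₖpₖ₋₁ + pₖ₋₂, qₖ = aₖqₖ₋₁ + qₖ₋₂ (with p₋₁=1, p₋₂=0, q₋₁=0, q₋₂=1):
  k=0: a=9, p=9, q=1
  k=1: a=7, p=64, q=7
  k=2: a=6, p=393, q=43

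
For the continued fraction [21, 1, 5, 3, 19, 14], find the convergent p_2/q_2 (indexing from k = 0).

Using pₖ = aₖpₖ₋₁ + pₖ₋₂, qₖ = aₖqₖ₋₁ + qₖ₋₂ (with p₋₁=1, p₋₂=0, q₋₁=0, q₋₂=1):
  k=0: a=21, p=21, q=1
  k=1: a=1, p=22, q=1
  k=2: a=5, p=131, q=6

131/6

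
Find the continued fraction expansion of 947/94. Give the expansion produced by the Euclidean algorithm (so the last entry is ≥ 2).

[10; 13, 2, 3]

947 = 10·94 + 7
94 = 13·7 + 3
7 = 2·3 + 1
3 = 3·1 + 0  (stop)
So 947/94 = [10; 13, 2, 3].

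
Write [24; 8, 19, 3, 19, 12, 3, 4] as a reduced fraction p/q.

34985658/1450231

Fold from the inside: start with 4/1.
  3 + 1/4 = 13/4
  12 + 4/13 = 160/13
  19 + 13/160 = 3053/160
  3 + 160/3053 = 9319/3053
  19 + 3053/9319 = 180114/9319
  8 + 9319/180114 = 1450231/180114
  24 + 180114/1450231 = 34985658/1450231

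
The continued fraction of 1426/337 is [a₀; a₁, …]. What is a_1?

1426 = 4·337 + 78   →  a_0 = 4
337 = 4·78 + 25   →  a_1 = 4

4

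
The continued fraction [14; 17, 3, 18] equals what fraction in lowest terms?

Fold from the inside: start with 18/1.
  3 + 1/18 = 55/18
  17 + 18/55 = 953/55
  14 + 55/953 = 13397/953

13397/953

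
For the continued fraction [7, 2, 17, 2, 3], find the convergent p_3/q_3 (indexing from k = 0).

539/72

Using pₖ = aₖpₖ₋₁ + pₖ₋₂, qₖ = aₖqₖ₋₁ + qₖ₋₂ (with p₋₁=1, p₋₂=0, q₋₁=0, q₋₂=1):
  k=0: a=7, p=7, q=1
  k=1: a=2, p=15, q=2
  k=2: a=17, p=262, q=35
  k=3: a=2, p=539, q=72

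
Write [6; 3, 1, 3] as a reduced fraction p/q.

Fold from the inside: start with 3/1.
  1 + 1/3 = 4/3
  3 + 3/4 = 15/4
  6 + 4/15 = 94/15

94/15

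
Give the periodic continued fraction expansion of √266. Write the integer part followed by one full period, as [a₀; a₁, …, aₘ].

a₀ = ⌊√266⌋ = 16.
With m₀=0, d₀=1 and mₖ₊₁ = dₖaₖ − mₖ, dₖ₊₁ = (n − mₖ₊₁²)/dₖ, aₖ₊₁ = ⌊(a₀+mₖ₊₁)/dₖ₊₁⌋:
  k=1: m=16, d=10, a=3
  k=2: m=14, d=7, a=4
  k=3: m=14, d=10, a=3
  k=4: m=16, d=1, a=32
d=1 and a=2a₀=32 at k=4, so the next step gives (m, d) = (16, 10) again — its k=1 value — and the period has length 4.

[16; 3, 4, 3, 32]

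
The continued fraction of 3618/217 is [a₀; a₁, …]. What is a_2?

2

3618 = 16·217 + 146   →  a_0 = 16
217 = 1·146 + 71   →  a_1 = 1
146 = 2·71 + 4   →  a_2 = 2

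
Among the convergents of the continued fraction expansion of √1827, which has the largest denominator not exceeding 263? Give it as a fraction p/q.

6497/152

√1827 = [42; 1, 2, 1, 8, 1, 2, 1, 84, …] (period length 8).
Convergents:
  p_0/q_0 = 42/1
  p_1/q_1 = 43/1
  p_2/q_2 = 128/3
  p_3/q_3 = 171/4
  p_4/q_4 = 1496/35
  p_5/q_5 = 1667/39
  p_6/q_6 = 4830/113
  p_7/q_7 = 6497/152
  p_8/q_8 = 550578/12881
q_7 = 152 ≤ 263 < 12881 = q_8, so the answer is 6497/152.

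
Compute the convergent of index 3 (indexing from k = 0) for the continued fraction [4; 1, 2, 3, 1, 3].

Using pₖ = aₖpₖ₋₁ + pₖ₋₂, qₖ = aₖqₖ₋₁ + qₖ₋₂ (with p₋₁=1, p₋₂=0, q₋₁=0, q₋₂=1):
  k=0: a=4, p=4, q=1
  k=1: a=1, p=5, q=1
  k=2: a=2, p=14, q=3
  k=3: a=3, p=47, q=10

47/10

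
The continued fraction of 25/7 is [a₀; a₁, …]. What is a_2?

1

25 = 3·7 + 4   →  a_0 = 3
7 = 1·4 + 3   →  a_1 = 1
4 = 1·3 + 1   →  a_2 = 1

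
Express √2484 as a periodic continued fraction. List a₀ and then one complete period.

[49; 1, 5, 4, 5, 1, 98]

a₀ = ⌊√2484⌋ = 49.
With m₀=0, d₀=1 and mₖ₊₁ = dₖaₖ − mₖ, dₖ₊₁ = (n − mₖ₊₁²)/dₖ, aₖ₊₁ = ⌊(a₀+mₖ₊₁)/dₖ₊₁⌋:
  k=1: m=49, d=83, a=1
  k=2: m=34, d=16, a=5
  k=3: m=46, d=23, a=4
  k=4: m=46, d=16, a=5
  k=5: m=34, d=83, a=1
  k=6: m=49, d=1, a=98
d=1 and a=2a₀=98 at k=6, so the next step gives (m, d) = (49, 83) again — its k=1 value — and the period has length 6.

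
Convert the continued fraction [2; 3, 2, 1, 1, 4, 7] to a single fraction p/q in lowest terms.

1292/563

Fold from the inside: start with 7/1.
  4 + 1/7 = 29/7
  1 + 7/29 = 36/29
  1 + 29/36 = 65/36
  2 + 36/65 = 166/65
  3 + 65/166 = 563/166
  2 + 166/563 = 1292/563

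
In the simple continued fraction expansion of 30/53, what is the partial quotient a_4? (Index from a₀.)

30 = 0·53 + 30   →  a_0 = 0
53 = 1·30 + 23   →  a_1 = 1
30 = 1·23 + 7   →  a_2 = 1
23 = 3·7 + 2   →  a_3 = 3
7 = 3·2 + 1   →  a_4 = 3

3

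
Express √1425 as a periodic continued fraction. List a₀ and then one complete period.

a₀ = ⌊√1425⌋ = 37.
With m₀=0, d₀=1 and mₖ₊₁ = dₖaₖ − mₖ, dₖ₊₁ = (n − mₖ₊₁²)/dₖ, aₖ₊₁ = ⌊(a₀+mₖ₊₁)/dₖ₊₁⌋:
  k=1: m=37, d=56, a=1
  k=2: m=19, d=19, a=2
  k=3: m=19, d=56, a=1
  k=4: m=37, d=1, a=74
d=1 and a=2a₀=74 at k=4, so the next step gives (m, d) = (37, 56) again — its k=1 value — and the period has length 4.

[37; 1, 2, 1, 74]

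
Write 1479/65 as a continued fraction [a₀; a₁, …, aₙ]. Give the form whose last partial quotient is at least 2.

1479 = 22·65 + 49
65 = 1·49 + 16
49 = 3·16 + 1
16 = 16·1 + 0  (stop)
So 1479/65 = [22; 1, 3, 16].

[22; 1, 3, 16]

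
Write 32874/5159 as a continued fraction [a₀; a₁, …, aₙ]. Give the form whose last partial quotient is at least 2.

32874 = 6·5159 + 1920
5159 = 2·1920 + 1319
1920 = 1·1319 + 601
1319 = 2·601 + 117
601 = 5·117 + 16
117 = 7·16 + 5
16 = 3·5 + 1
5 = 5·1 + 0  (stop)
So 32874/5159 = [6; 2, 1, 2, 5, 7, 3, 5].

[6; 2, 1, 2, 5, 7, 3, 5]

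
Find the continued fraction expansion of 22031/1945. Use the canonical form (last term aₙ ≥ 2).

[11; 3, 17, 5, 3, 2]

22031 = 11*1945 + 636
1945 = 3*636 + 37
636 = 17*37 + 7
37 = 5*7 + 2
7 = 3*2 + 1
2 = 2*1 + 0  (stop)
So 22031/1945 = [11; 3, 17, 5, 3, 2].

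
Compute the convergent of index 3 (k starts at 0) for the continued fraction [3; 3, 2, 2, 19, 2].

Using pₖ = aₖpₖ₋₁ + pₖ₋₂, qₖ = aₖqₖ₋₁ + qₖ₋₂ (with p₋₁=1, p₋₂=0, q₋₁=0, q₋₂=1):
  k=0: a=3, p=3, q=1
  k=1: a=3, p=10, q=3
  k=2: a=2, p=23, q=7
  k=3: a=2, p=56, q=17

56/17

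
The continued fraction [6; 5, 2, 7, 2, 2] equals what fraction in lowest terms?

2671/432

Fold from the inside: start with 2/1.
  2 + 1/2 = 5/2
  7 + 2/5 = 37/5
  2 + 5/37 = 79/37
  5 + 37/79 = 432/79
  6 + 79/432 = 2671/432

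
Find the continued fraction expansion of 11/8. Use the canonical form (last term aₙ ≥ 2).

11 = 1·8 + 3
8 = 2·3 + 2
3 = 1·2 + 1
2 = 2·1 + 0  (stop)
So 11/8 = [1; 2, 1, 2].

[1; 2, 1, 2]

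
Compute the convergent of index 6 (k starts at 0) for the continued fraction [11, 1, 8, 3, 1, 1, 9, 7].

Using pₖ = aₖpₖ₋₁ + pₖ₋₂, qₖ = aₖqₖ₋₁ + qₖ₋₂ (with p₋₁=1, p₋₂=0, q₋₁=0, q₋₂=1):
  k=0: a=11, p=11, q=1
  k=1: a=1, p=12, q=1
  k=2: a=8, p=107, q=9
  k=3: a=3, p=333, q=28
  k=4: a=1, p=440, q=37
  k=5: a=1, p=773, q=65
  k=6: a=9, p=7397, q=622

7397/622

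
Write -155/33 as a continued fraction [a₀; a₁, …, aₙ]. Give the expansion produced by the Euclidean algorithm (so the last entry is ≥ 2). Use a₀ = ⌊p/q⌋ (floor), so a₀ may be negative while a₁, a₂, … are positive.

[-5; 3, 3, 3]

-155 = -5·33 + 10
33 = 3·10 + 3
10 = 3·3 + 1
3 = 3·1 + 0  (stop)
So -155/33 = [-5; 3, 3, 3].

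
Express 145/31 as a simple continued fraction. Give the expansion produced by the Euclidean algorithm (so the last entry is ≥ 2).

[4; 1, 2, 10]

145 = 4×31 + 21
31 = 1×21 + 10
21 = 2×10 + 1
10 = 10×1 + 0  (stop)
So 145/31 = [4; 1, 2, 10].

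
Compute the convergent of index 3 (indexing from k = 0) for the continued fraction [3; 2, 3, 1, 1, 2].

Using pₖ = aₖpₖ₋₁ + pₖ₋₂, qₖ = aₖqₖ₋₁ + qₖ₋₂ (with p₋₁=1, p₋₂=0, q₋₁=0, q₋₂=1):
  k=0: a=3, p=3, q=1
  k=1: a=2, p=7, q=2
  k=2: a=3, p=24, q=7
  k=3: a=1, p=31, q=9

31/9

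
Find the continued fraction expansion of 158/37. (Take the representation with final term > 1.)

[4; 3, 1, 2, 3]

158 = 4·37 + 10
37 = 3·10 + 7
10 = 1·7 + 3
7 = 2·3 + 1
3 = 3·1 + 0  (stop)
So 158/37 = [4; 3, 1, 2, 3].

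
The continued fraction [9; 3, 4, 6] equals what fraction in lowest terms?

Fold from the inside: start with 6/1.
  4 + 1/6 = 25/6
  3 + 6/25 = 81/25
  9 + 25/81 = 754/81

754/81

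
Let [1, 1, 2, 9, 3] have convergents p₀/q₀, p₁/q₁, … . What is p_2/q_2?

Using pₖ = aₖpₖ₋₁ + pₖ₋₂, qₖ = aₖqₖ₋₁ + qₖ₋₂ (with p₋₁=1, p₋₂=0, q₋₁=0, q₋₂=1):
  k=0: a=1, p=1, q=1
  k=1: a=1, p=2, q=1
  k=2: a=2, p=5, q=3

5/3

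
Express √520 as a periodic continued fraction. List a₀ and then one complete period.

a₀ = ⌊√520⌋ = 22.

[22; 1, 4, 11, 4, 1, 44]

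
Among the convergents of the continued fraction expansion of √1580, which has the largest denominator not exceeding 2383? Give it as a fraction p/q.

50561/1272

√1580 = [39; 1, 2, 1, 78, …] (period length 4).
Convergents:
  p_0/q_0 = 39/1
  p_1/q_1 = 40/1
  p_2/q_2 = 119/3
  p_3/q_3 = 159/4
  p_4/q_4 = 12521/315
  p_5/q_5 = 12680/319
  p_6/q_6 = 37881/953
  p_7/q_7 = 50561/1272
  p_8/q_8 = 3981639/100169
q_7 = 1272 ≤ 2383 < 100169 = q_8, so the answer is 50561/1272.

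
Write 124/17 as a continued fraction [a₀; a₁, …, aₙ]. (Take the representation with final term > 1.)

124 = 7×17 + 5
17 = 3×5 + 2
5 = 2×2 + 1
2 = 2×1 + 0  (stop)
So 124/17 = [7; 3, 2, 2].

[7; 3, 2, 2]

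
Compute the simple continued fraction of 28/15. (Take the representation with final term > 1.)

[1; 1, 6, 2]

28 = 1*15 + 13
15 = 1*13 + 2
13 = 6*2 + 1
2 = 2*1 + 0  (stop)
So 28/15 = [1; 1, 6, 2].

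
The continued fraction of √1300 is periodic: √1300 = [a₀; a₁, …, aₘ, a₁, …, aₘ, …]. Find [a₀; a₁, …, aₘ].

a₀ = ⌊√1300⌋ = 36.
With m₀=0, d₀=1 and mₖ₊₁ = dₖaₖ − mₖ, dₖ₊₁ = (n − mₖ₊₁²)/dₖ, aₖ₊₁ = ⌊(a₀+mₖ₊₁)/dₖ₊₁⌋:
  k=1: m=36, d=4, a=18
  k=2: m=36, d=1, a=72
d=1 and a=2a₀=72 at k=2, so the next step gives (m, d) = (36, 4) again — its k=1 value — and the period has length 2.

[36; 18, 72]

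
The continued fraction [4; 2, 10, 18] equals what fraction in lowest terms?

1701/380

Using pₖ = aₖpₖ₋₁ + pₖ₋₂ and qₖ = aₖqₖ₋₁ + qₖ₋₂:
  k=0: a=4, p=4, q=1
  k=1: a=2, p=9, q=2
  k=2: a=10, p=94, q=21
  k=3: a=18, p=1701, q=380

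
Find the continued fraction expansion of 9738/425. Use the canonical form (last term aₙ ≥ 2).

9738 = 22*425 + 388
425 = 1*388 + 37
388 = 10*37 + 18
37 = 2*18 + 1
18 = 18*1 + 0  (stop)
So 9738/425 = [22; 1, 10, 2, 18].

[22; 1, 10, 2, 18]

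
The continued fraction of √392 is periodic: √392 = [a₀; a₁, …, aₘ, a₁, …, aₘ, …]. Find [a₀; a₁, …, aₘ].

a₀ = ⌊√392⌋ = 19.

[19; 1, 3, 1, 38]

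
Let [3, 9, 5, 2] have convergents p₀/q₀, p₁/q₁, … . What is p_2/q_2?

Using pₖ = aₖpₖ₋₁ + pₖ₋₂, qₖ = aₖqₖ₋₁ + qₖ₋₂ (with p₋₁=1, p₋₂=0, q₋₁=0, q₋₂=1):
  k=0: a=3, p=3, q=1
  k=1: a=9, p=28, q=9
  k=2: a=5, p=143, q=46

143/46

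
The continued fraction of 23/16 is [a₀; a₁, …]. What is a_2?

3

23 = 1·16 + 7   →  a_0 = 1
16 = 2·7 + 2   →  a_1 = 2
7 = 3·2 + 1   →  a_2 = 3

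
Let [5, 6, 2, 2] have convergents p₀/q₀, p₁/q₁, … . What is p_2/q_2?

Using pₖ = aₖpₖ₋₁ + pₖ₋₂, qₖ = aₖqₖ₋₁ + qₖ₋₂ (with p₋₁=1, p₋₂=0, q₋₁=0, q₋₂=1):
  k=0: a=5, p=5, q=1
  k=1: a=6, p=31, q=6
  k=2: a=2, p=67, q=13

67/13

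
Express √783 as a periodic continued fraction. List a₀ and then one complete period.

a₀ = ⌊√783⌋ = 27.
With m₀=0, d₀=1 and mₖ₊₁ = dₖaₖ − mₖ, dₖ₊₁ = (n − mₖ₊₁²)/dₖ, aₖ₊₁ = ⌊(a₀+mₖ₊₁)/dₖ₊₁⌋:
  k=1: m=27, d=54, a=1
  k=2: m=27, d=1, a=54
d=1 and a=2a₀=54 at k=2, so the next step gives (m, d) = (27, 54) again — its k=1 value — and the period has length 2.

[27; 1, 54]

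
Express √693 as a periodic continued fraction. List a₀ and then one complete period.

a₀ = ⌊√693⌋ = 26.
With m₀=0, d₀=1 and mₖ₊₁ = dₖaₖ − mₖ, dₖ₊₁ = (n − mₖ₊₁²)/dₖ, aₖ₊₁ = ⌊(a₀+mₖ₊₁)/dₖ₊₁⌋:
  k=1: m=26, d=17, a=3
  k=2: m=25, d=4, a=12
  k=3: m=23, d=41, a=1
  k=4: m=18, d=9, a=4
  k=5: m=18, d=41, a=1
  k=6: m=23, d=4, a=12
  k=7: m=25, d=17, a=3
  k=8: m=26, d=1, a=52
d=1 and a=2a₀=52 at k=8, so the next step gives (m, d) = (26, 17) again — its k=1 value — and the period has length 8.

[26; 3, 12, 1, 4, 1, 12, 3, 52]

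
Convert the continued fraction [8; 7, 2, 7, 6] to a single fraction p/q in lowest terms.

Fold from the inside: start with 6/1.
  7 + 1/6 = 43/6
  2 + 6/43 = 92/43
  7 + 43/92 = 687/92
  8 + 92/687 = 5588/687

5588/687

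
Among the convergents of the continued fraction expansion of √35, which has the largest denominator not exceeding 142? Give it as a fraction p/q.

√35 = [5; 1, 10, …] (period length 2).
Convergents:
  p_0/q_0 = 5/1
  p_1/q_1 = 6/1
  p_2/q_2 = 65/11
  p_3/q_3 = 71/12
  p_4/q_4 = 775/131
  p_5/q_5 = 846/143
q_4 = 131 ≤ 142 < 143 = q_5, so the answer is 775/131.

775/131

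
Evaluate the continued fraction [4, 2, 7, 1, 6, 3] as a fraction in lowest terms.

Using pₖ = aₖpₖ₋₁ + pₖ₋₂ and qₖ = aₖqₖ₋₁ + qₖ₋₂:
  k=0: a=4, p=4, q=1
  k=1: a=2, p=9, q=2
  k=2: a=7, p=67, q=15
  k=3: a=1, p=76, q=17
  k=4: a=6, p=523, q=117
  k=5: a=3, p=1645, q=368

1645/368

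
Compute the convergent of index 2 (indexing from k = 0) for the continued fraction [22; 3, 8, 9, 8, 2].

558/25

Using pₖ = aₖpₖ₋₁ + pₖ₋₂, qₖ = aₖqₖ₋₁ + qₖ₋₂ (with p₋₁=1, p₋₂=0, q₋₁=0, q₋₂=1):
  k=0: a=22, p=22, q=1
  k=1: a=3, p=67, q=3
  k=2: a=8, p=558, q=25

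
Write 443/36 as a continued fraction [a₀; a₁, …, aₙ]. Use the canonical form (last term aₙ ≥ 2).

[12; 3, 3, 1, 2]

443 = 12×36 + 11
36 = 3×11 + 3
11 = 3×3 + 2
3 = 1×2 + 1
2 = 2×1 + 0  (stop)
So 443/36 = [12; 3, 3, 1, 2].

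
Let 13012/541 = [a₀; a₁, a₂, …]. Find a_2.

3

13012 = 24·541 + 28   →  a_0 = 24
541 = 19·28 + 9   →  a_1 = 19
28 = 3·9 + 1   →  a_2 = 3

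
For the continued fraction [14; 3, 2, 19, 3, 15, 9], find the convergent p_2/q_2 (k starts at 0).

Using pₖ = aₖpₖ₋₁ + pₖ₋₂, qₖ = aₖqₖ₋₁ + qₖ₋₂ (with p₋₁=1, p₋₂=0, q₋₁=0, q₋₂=1):
  k=0: a=14, p=14, q=1
  k=1: a=3, p=43, q=3
  k=2: a=2, p=100, q=7

100/7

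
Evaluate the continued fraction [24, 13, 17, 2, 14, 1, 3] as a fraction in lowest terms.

Using pₖ = aₖpₖ₋₁ + pₖ₋₂ and qₖ = aₖqₖ₋₁ + qₖ₋₂:
  k=0: a=24, p=24, q=1
  k=1: a=13, p=313, q=13
  k=2: a=17, p=5345, q=222
  k=3: a=2, p=11003, q=457
  k=4: a=14, p=159387, q=6620
  k=5: a=1, p=170390, q=7077
  k=6: a=3, p=670557, q=27851

670557/27851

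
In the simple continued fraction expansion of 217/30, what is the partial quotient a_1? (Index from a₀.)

217 = 7·30 + 7   →  a_0 = 7
30 = 4·7 + 2   →  a_1 = 4

4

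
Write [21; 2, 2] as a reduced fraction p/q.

107/5

Using pₖ = aₖpₖ₋₁ + pₖ₋₂ and qₖ = aₖqₖ₋₁ + qₖ₋₂:
  k=0: a=21, p=21, q=1
  k=1: a=2, p=43, q=2
  k=2: a=2, p=107, q=5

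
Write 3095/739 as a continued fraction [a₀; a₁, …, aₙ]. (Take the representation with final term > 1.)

3095 = 4·739 + 139
739 = 5·139 + 44
139 = 3·44 + 7
44 = 6·7 + 2
7 = 3·2 + 1
2 = 2·1 + 0  (stop)
So 3095/739 = [4; 5, 3, 6, 3, 2].

[4; 5, 3, 6, 3, 2]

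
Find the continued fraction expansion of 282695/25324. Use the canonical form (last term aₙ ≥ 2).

[11; 6, 7, 1, 2, 9, 9, 2]

282695 = 11×25324 + 4131
25324 = 6×4131 + 538
4131 = 7×538 + 365
538 = 1×365 + 173
365 = 2×173 + 19
173 = 9×19 + 2
19 = 9×2 + 1
2 = 2×1 + 0  (stop)
So 282695/25324 = [11; 6, 7, 1, 2, 9, 9, 2].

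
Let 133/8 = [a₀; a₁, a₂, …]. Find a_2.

1

133 = 16·8 + 5   →  a_0 = 16
8 = 1·5 + 3   →  a_1 = 1
5 = 1·3 + 2   →  a_2 = 1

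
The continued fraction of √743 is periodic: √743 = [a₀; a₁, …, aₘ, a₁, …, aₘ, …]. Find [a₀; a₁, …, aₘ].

a₀ = ⌊√743⌋ = 27.
With m₀=0, d₀=1 and mₖ₊₁ = dₖaₖ − mₖ, dₖ₊₁ = (n − mₖ₊₁²)/dₖ, aₖ₊₁ = ⌊(a₀+mₖ₊₁)/dₖ₊₁⌋:
  k=1: m=27, d=14, a=3
  k=2: m=15, d=37, a=1
  k=3: m=22, d=7, a=7
  k=4: m=27, d=2, a=27
  k=5: m=27, d=7, a=7
  k=6: m=22, d=37, a=1
  k=7: m=15, d=14, a=3
  k=8: m=27, d=1, a=54
d=1 and a=2a₀=54 at k=8, so the next step gives (m, d) = (27, 14) again — its k=1 value — and the period has length 8.

[27; 3, 1, 7, 27, 7, 1, 3, 54]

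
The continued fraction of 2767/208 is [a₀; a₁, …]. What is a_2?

3

2767 = 13·208 + 63   →  a_0 = 13
208 = 3·63 + 19   →  a_1 = 3
63 = 3·19 + 6   →  a_2 = 3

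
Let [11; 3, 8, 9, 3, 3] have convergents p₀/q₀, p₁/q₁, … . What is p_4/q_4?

8026/709

Using pₖ = aₖpₖ₋₁ + pₖ₋₂, qₖ = aₖqₖ₋₁ + qₖ₋₂ (with p₋₁=1, p₋₂=0, q₋₁=0, q₋₂=1):
  k=0: a=11, p=11, q=1
  k=1: a=3, p=34, q=3
  k=2: a=8, p=283, q=25
  k=3: a=9, p=2581, q=228
  k=4: a=3, p=8026, q=709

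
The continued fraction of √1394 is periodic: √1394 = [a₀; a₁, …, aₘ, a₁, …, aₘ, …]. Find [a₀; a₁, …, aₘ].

a₀ = ⌊√1394⌋ = 37.
With m₀=0, d₀=1 and mₖ₊₁ = dₖaₖ − mₖ, dₖ₊₁ = (n − mₖ₊₁²)/dₖ, aₖ₊₁ = ⌊(a₀+mₖ₊₁)/dₖ₊₁⌋:
  k=1: m=37, d=25, a=2
  k=2: m=13, d=49, a=1
  k=3: m=36, d=2, a=36
  k=4: m=36, d=49, a=1
  k=5: m=13, d=25, a=2
  k=6: m=37, d=1, a=74
d=1 and a=2a₀=74 at k=6, so the next step gives (m, d) = (37, 25) again — its k=1 value — and the period has length 6.

[37; 2, 1, 36, 1, 2, 74]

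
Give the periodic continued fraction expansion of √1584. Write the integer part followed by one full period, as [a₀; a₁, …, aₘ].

[39; 1, 3, 1, 78]

a₀ = ⌊√1584⌋ = 39.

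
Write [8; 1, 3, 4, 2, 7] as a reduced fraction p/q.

Fold from the inside: start with 7/1.
  2 + 1/7 = 15/7
  4 + 7/15 = 67/15
  3 + 15/67 = 216/67
  1 + 67/216 = 283/216
  8 + 216/283 = 2480/283

2480/283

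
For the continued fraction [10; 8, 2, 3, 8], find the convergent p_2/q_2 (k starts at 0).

172/17

Using pₖ = aₖpₖ₋₁ + pₖ₋₂, qₖ = aₖqₖ₋₁ + qₖ₋₂ (with p₋₁=1, p₋₂=0, q₋₁=0, q₋₂=1):
  k=0: a=10, p=10, q=1
  k=1: a=8, p=81, q=8
  k=2: a=2, p=172, q=17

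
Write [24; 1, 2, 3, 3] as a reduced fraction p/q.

815/33

Fold from the inside: start with 3/1.
  3 + 1/3 = 10/3
  2 + 3/10 = 23/10
  1 + 10/23 = 33/23
  24 + 23/33 = 815/33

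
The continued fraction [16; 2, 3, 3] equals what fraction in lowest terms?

378/23

Using pₖ = aₖpₖ₋₁ + pₖ₋₂ and qₖ = aₖqₖ₋₁ + qₖ₋₂:
  k=0: a=16, p=16, q=1
  k=1: a=2, p=33, q=2
  k=2: a=3, p=115, q=7
  k=3: a=3, p=378, q=23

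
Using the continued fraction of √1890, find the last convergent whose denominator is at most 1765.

46213/1063

√1890 = [43; 2, 9, 6, 9, 2, 86, …] (period length 6).
Convergents:
  p_0/q_0 = 43/1
  p_1/q_1 = 87/2
  p_2/q_2 = 826/19
  p_3/q_3 = 5043/116
  p_4/q_4 = 46213/1063
  p_5/q_5 = 97469/2242
q_4 = 1063 ≤ 1765 < 2242 = q_5, so the answer is 46213/1063.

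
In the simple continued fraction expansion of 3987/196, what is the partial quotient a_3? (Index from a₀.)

12

3987 = 20·196 + 67   →  a_0 = 20
196 = 2·67 + 62   →  a_1 = 2
67 = 1·62 + 5   →  a_2 = 1
62 = 12·5 + 2   →  a_3 = 12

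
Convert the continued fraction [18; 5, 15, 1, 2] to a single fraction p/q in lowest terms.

4331/238

Fold from the inside: start with 2/1.
  1 + 1/2 = 3/2
  15 + 2/3 = 47/3
  5 + 3/47 = 238/47
  18 + 47/238 = 4331/238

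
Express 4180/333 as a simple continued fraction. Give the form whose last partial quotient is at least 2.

[12; 1, 1, 4, 3, 1, 8]

4180 = 12×333 + 184
333 = 1×184 + 149
184 = 1×149 + 35
149 = 4×35 + 9
35 = 3×9 + 8
9 = 1×8 + 1
8 = 8×1 + 0  (stop)
So 4180/333 = [12; 1, 1, 4, 3, 1, 8].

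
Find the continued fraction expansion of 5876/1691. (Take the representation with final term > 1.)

5876 = 3·1691 + 803
1691 = 2·803 + 85
803 = 9·85 + 38
85 = 2·38 + 9
38 = 4·9 + 2
9 = 4·2 + 1
2 = 2·1 + 0  (stop)
So 5876/1691 = [3; 2, 9, 2, 4, 4, 2].

[3; 2, 9, 2, 4, 4, 2]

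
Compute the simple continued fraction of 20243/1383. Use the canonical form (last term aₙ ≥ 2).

20243 = 14*1383 + 881
1383 = 1*881 + 502
881 = 1*502 + 379
502 = 1*379 + 123
379 = 3*123 + 10
123 = 12*10 + 3
10 = 3*3 + 1
3 = 3*1 + 0  (stop)
So 20243/1383 = [14; 1, 1, 1, 3, 12, 3, 3].

[14; 1, 1, 1, 3, 12, 3, 3]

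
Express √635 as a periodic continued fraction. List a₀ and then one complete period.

[25; 5, 50]

a₀ = ⌊√635⌋ = 25.
With m₀=0, d₀=1 and mₖ₊₁ = dₖaₖ − mₖ, dₖ₊₁ = (n − mₖ₊₁²)/dₖ, aₖ₊₁ = ⌊(a₀+mₖ₊₁)/dₖ₊₁⌋:
  k=1: m=25, d=10, a=5
  k=2: m=25, d=1, a=50
d=1 and a=2a₀=50 at k=2, so the next step gives (m, d) = (25, 10) again — its k=1 value — and the period has length 2.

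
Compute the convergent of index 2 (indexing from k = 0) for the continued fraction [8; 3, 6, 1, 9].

Using pₖ = aₖpₖ₋₁ + pₖ₋₂, qₖ = aₖqₖ₋₁ + qₖ₋₂ (with p₋₁=1, p₋₂=0, q₋₁=0, q₋₂=1):
  k=0: a=8, p=8, q=1
  k=1: a=3, p=25, q=3
  k=2: a=6, p=158, q=19

158/19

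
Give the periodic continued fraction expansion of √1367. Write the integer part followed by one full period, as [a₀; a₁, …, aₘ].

[36; 1, 35, 1, 72]

a₀ = ⌊√1367⌋ = 36.
With m₀=0, d₀=1 and mₖ₊₁ = dₖaₖ − mₖ, dₖ₊₁ = (n − mₖ₊₁²)/dₖ, aₖ₊₁ = ⌊(a₀+mₖ₊₁)/dₖ₊₁⌋:
  k=1: m=36, d=71, a=1
  k=2: m=35, d=2, a=35
  k=3: m=35, d=71, a=1
  k=4: m=36, d=1, a=72
d=1 and a=2a₀=72 at k=4, so the next step gives (m, d) = (36, 71) again — its k=1 value — and the period has length 4.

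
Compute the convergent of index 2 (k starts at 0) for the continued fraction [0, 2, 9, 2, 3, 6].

9/19

Using pₖ = aₖpₖ₋₁ + pₖ₋₂, qₖ = aₖqₖ₋₁ + qₖ₋₂ (with p₋₁=1, p₋₂=0, q₋₁=0, q₋₂=1):
  k=0: a=0, p=0, q=1
  k=1: a=2, p=1, q=2
  k=2: a=9, p=9, q=19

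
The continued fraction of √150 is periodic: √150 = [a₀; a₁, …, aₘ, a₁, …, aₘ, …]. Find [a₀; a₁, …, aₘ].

[12; 4, 24]

a₀ = ⌊√150⌋ = 12.
With m₀=0, d₀=1 and mₖ₊₁ = dₖaₖ − mₖ, dₖ₊₁ = (n − mₖ₊₁²)/dₖ, aₖ₊₁ = ⌊(a₀+mₖ₊₁)/dₖ₊₁⌋:
  k=1: m=12, d=6, a=4
  k=2: m=12, d=1, a=24
d=1 and a=2a₀=24 at k=2, so the next step gives (m, d) = (12, 6) again — its k=1 value — and the period has length 2.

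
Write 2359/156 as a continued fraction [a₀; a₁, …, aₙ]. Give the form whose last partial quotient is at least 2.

2359 = 15*156 + 19
156 = 8*19 + 4
19 = 4*4 + 3
4 = 1*3 + 1
3 = 3*1 + 0  (stop)
So 2359/156 = [15; 8, 4, 1, 3].

[15; 8, 4, 1, 3]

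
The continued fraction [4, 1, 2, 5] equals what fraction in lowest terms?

75/16

Using pₖ = aₖpₖ₋₁ + pₖ₋₂ and qₖ = aₖqₖ₋₁ + qₖ₋₂:
  k=0: a=4, p=4, q=1
  k=1: a=1, p=5, q=1
  k=2: a=2, p=14, q=3
  k=3: a=5, p=75, q=16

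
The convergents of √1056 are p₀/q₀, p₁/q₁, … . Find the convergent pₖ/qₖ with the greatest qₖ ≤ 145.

√1056 = [32; 2, 64, …] (period length 2).
Convergents:
  p_0/q_0 = 32/1
  p_1/q_1 = 65/2
  p_2/q_2 = 4192/129
  p_3/q_3 = 8449/260
q_2 = 129 ≤ 145 < 260 = q_3, so the answer is 4192/129.

4192/129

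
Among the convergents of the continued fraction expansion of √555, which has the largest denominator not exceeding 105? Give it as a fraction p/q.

√555 = [23; 1, 1, 3, 1, 3, 1, 1, 46, …] (period length 8).
Convergents:
  p_0/q_0 = 23/1
  p_1/q_1 = 24/1
  p_2/q_2 = 47/2
  p_3/q_3 = 165/7
  p_4/q_4 = 212/9
  p_5/q_5 = 801/34
  p_6/q_6 = 1013/43
  p_7/q_7 = 1814/77
  p_8/q_8 = 84457/3585
q_7 = 77 ≤ 105 < 3585 = q_8, so the answer is 1814/77.

1814/77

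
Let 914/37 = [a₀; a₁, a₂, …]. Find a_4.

1

914 = 24·37 + 26   →  a_0 = 24
37 = 1·26 + 11   →  a_1 = 1
26 = 2·11 + 4   →  a_2 = 2
11 = 2·4 + 3   →  a_3 = 2
4 = 1·3 + 1   →  a_4 = 1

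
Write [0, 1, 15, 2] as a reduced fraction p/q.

Fold from the inside: start with 2/1.
  15 + 1/2 = 31/2
  1 + 2/31 = 33/31
  0 + 31/33 = 31/33

31/33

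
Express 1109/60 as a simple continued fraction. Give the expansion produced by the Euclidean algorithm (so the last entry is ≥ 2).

[18; 2, 14, 2]

1109 = 18×60 + 29
60 = 2×29 + 2
29 = 14×2 + 1
2 = 2×1 + 0  (stop)
So 1109/60 = [18; 2, 14, 2].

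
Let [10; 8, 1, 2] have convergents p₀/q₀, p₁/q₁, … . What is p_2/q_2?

91/9

Using pₖ = aₖpₖ₋₁ + pₖ₋₂, qₖ = aₖqₖ₋₁ + qₖ₋₂ (with p₋₁=1, p₋₂=0, q₋₁=0, q₋₂=1):
  k=0: a=10, p=10, q=1
  k=1: a=8, p=81, q=8
  k=2: a=1, p=91, q=9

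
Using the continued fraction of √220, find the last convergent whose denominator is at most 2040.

√220 = [14; 1, 4, 1, 28, …] (period length 4).
Convergents:
  p_0/q_0 = 14/1
  p_1/q_1 = 15/1
  p_2/q_2 = 74/5
  p_3/q_3 = 89/6
  p_4/q_4 = 2566/173
  p_5/q_5 = 2655/179
  p_6/q_6 = 13186/889
  p_7/q_7 = 15841/1068
  p_8/q_8 = 456734/30793
q_7 = 1068 ≤ 2040 < 30793 = q_8, so the answer is 15841/1068.

15841/1068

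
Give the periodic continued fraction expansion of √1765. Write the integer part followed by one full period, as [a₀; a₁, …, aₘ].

a₀ = ⌊√1765⌋ = 42.

[42; 84]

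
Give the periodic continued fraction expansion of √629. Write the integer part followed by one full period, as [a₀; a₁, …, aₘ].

a₀ = ⌊√629⌋ = 25.
With m₀=0, d₀=1 and mₖ₊₁ = dₖaₖ − mₖ, dₖ₊₁ = (n − mₖ₊₁²)/dₖ, aₖ₊₁ = ⌊(a₀+mₖ₊₁)/dₖ₊₁⌋:
  k=1: m=25, d=4, a=12
  k=2: m=23, d=25, a=1
  k=3: m=2, d=25, a=1
  k=4: m=23, d=4, a=12
  k=5: m=25, d=1, a=50
d=1 and a=2a₀=50 at k=5, so the next step gives (m, d) = (25, 4) again — its k=1 value — and the period has length 5.

[25; 12, 1, 1, 12, 50]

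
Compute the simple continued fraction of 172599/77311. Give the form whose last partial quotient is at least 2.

172599 = 2*77311 + 17977
77311 = 4*17977 + 5403
17977 = 3*5403 + 1768
5403 = 3*1768 + 99
1768 = 17*99 + 85
99 = 1*85 + 14
85 = 6*14 + 1
14 = 14*1 + 0  (stop)
So 172599/77311 = [2; 4, 3, 3, 17, 1, 6, 14].

[2; 4, 3, 3, 17, 1, 6, 14]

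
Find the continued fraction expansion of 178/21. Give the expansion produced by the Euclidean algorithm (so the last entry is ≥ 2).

178 = 8*21 + 10
21 = 2*10 + 1
10 = 10*1 + 0  (stop)
So 178/21 = [8; 2, 10].

[8; 2, 10]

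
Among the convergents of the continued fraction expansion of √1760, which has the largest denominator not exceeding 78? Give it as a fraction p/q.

881/21

√1760 = [41; 1, 19, 1, 82, …] (period length 4).
Convergents:
  p_0/q_0 = 41/1
  p_1/q_1 = 42/1
  p_2/q_2 = 839/20
  p_3/q_3 = 881/21
  p_4/q_4 = 73081/1742
q_3 = 21 ≤ 78 < 1742 = q_4, so the answer is 881/21.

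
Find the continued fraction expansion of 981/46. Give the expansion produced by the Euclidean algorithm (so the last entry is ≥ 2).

981 = 21·46 + 15
46 = 3·15 + 1
15 = 15·1 + 0  (stop)
So 981/46 = [21; 3, 15].

[21; 3, 15]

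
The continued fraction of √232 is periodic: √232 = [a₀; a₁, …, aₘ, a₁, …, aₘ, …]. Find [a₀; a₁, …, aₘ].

a₀ = ⌊√232⌋ = 15.

[15; 4, 3, 7, 3, 4, 30]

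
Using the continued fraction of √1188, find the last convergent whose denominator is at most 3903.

48599/1410

√1188 = [34; 2, 7, 6, 7, 2, 68, …] (period length 6).
Convergents:
  p_0/q_0 = 34/1
  p_1/q_1 = 69/2
  p_2/q_2 = 517/15
  p_3/q_3 = 3171/92
  p_4/q_4 = 22714/659
  p_5/q_5 = 48599/1410
  p_6/q_6 = 3327446/96539
q_5 = 1410 ≤ 3903 < 96539 = q_6, so the answer is 48599/1410.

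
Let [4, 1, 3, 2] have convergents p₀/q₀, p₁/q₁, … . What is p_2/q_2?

Using pₖ = aₖpₖ₋₁ + pₖ₋₂, qₖ = aₖqₖ₋₁ + qₖ₋₂ (with p₋₁=1, p₋₂=0, q₋₁=0, q₋₂=1):
  k=0: a=4, p=4, q=1
  k=1: a=1, p=5, q=1
  k=2: a=3, p=19, q=4

19/4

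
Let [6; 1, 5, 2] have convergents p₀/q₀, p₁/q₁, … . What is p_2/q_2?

41/6

Using pₖ = aₖpₖ₋₁ + pₖ₋₂, qₖ = aₖqₖ₋₁ + qₖ₋₂ (with p₋₁=1, p₋₂=0, q₋₁=0, q₋₂=1):
  k=0: a=6, p=6, q=1
  k=1: a=1, p=7, q=1
  k=2: a=5, p=41, q=6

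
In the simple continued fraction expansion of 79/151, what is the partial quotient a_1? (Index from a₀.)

79 = 0·151 + 79   →  a_0 = 0
151 = 1·79 + 72   →  a_1 = 1

1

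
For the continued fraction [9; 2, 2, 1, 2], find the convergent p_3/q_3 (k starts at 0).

Using pₖ = aₖpₖ₋₁ + pₖ₋₂, qₖ = aₖqₖ₋₁ + qₖ₋₂ (with p₋₁=1, p₋₂=0, q₋₁=0, q₋₂=1):
  k=0: a=9, p=9, q=1
  k=1: a=2, p=19, q=2
  k=2: a=2, p=47, q=5
  k=3: a=1, p=66, q=7

66/7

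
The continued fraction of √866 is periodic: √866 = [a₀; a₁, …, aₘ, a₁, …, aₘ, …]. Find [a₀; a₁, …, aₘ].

[29; 2, 2, 1, 28, 1, 2, 2, 58]

a₀ = ⌊√866⌋ = 29.
With m₀=0, d₀=1 and mₖ₊₁ = dₖaₖ − mₖ, dₖ₊₁ = (n − mₖ₊₁²)/dₖ, aₖ₊₁ = ⌊(a₀+mₖ₊₁)/dₖ₊₁⌋:
  k=1: m=29, d=25, a=2
  k=2: m=21, d=17, a=2
  k=3: m=13, d=41, a=1
  k=4: m=28, d=2, a=28
  k=5: m=28, d=41, a=1
  k=6: m=13, d=17, a=2
  k=7: m=21, d=25, a=2
  k=8: m=29, d=1, a=58
d=1 and a=2a₀=58 at k=8, so the next step gives (m, d) = (29, 25) again — its k=1 value — and the period has length 8.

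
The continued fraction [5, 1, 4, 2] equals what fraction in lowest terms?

Using pₖ = aₖpₖ₋₁ + pₖ₋₂ and qₖ = aₖqₖ₋₁ + qₖ₋₂:
  k=0: a=5, p=5, q=1
  k=1: a=1, p=6, q=1
  k=2: a=4, p=29, q=5
  k=3: a=2, p=64, q=11

64/11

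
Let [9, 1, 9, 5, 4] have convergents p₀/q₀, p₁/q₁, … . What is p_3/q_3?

505/51

Using pₖ = aₖpₖ₋₁ + pₖ₋₂, qₖ = aₖqₖ₋₁ + qₖ₋₂ (with p₋₁=1, p₋₂=0, q₋₁=0, q₋₂=1):
  k=0: a=9, p=9, q=1
  k=1: a=1, p=10, q=1
  k=2: a=9, p=99, q=10
  k=3: a=5, p=505, q=51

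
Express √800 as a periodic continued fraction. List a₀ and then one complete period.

[28; 3, 1, 1, 13, 1, 1, 3, 56]

a₀ = ⌊√800⌋ = 28.
With m₀=0, d₀=1 and mₖ₊₁ = dₖaₖ − mₖ, dₖ₊₁ = (n − mₖ₊₁²)/dₖ, aₖ₊₁ = ⌊(a₀+mₖ₊₁)/dₖ₊₁⌋:
  k=1: m=28, d=16, a=3
  k=2: m=20, d=25, a=1
  k=3: m=5, d=31, a=1
  k=4: m=26, d=4, a=13
  k=5: m=26, d=31, a=1
  k=6: m=5, d=25, a=1
  k=7: m=20, d=16, a=3
  k=8: m=28, d=1, a=56
d=1 and a=2a₀=56 at k=8, so the next step gives (m, d) = (28, 16) again — its k=1 value — and the period has length 8.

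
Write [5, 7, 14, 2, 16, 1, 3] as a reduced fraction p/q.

Fold from the inside: start with 3/1.
  1 + 1/3 = 4/3
  16 + 3/4 = 67/4
  2 + 4/67 = 138/67
  14 + 67/138 = 1999/138
  7 + 138/1999 = 14131/1999
  5 + 1999/14131 = 72654/14131

72654/14131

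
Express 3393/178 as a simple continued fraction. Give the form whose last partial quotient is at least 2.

[19; 16, 5, 2]

3393 = 19×178 + 11
178 = 16×11 + 2
11 = 5×2 + 1
2 = 2×1 + 0  (stop)
So 3393/178 = [19; 16, 5, 2].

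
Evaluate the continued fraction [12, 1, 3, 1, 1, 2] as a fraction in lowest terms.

Fold from the inside: start with 2/1.
  1 + 1/2 = 3/2
  1 + 2/3 = 5/3
  3 + 3/5 = 18/5
  1 + 5/18 = 23/18
  12 + 18/23 = 294/23

294/23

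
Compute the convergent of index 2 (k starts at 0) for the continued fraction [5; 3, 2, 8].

Using pₖ = aₖpₖ₋₁ + pₖ₋₂, qₖ = aₖqₖ₋₁ + qₖ₋₂ (with p₋₁=1, p₋₂=0, q₋₁=0, q₋₂=1):
  k=0: a=5, p=5, q=1
  k=1: a=3, p=16, q=3
  k=2: a=2, p=37, q=7

37/7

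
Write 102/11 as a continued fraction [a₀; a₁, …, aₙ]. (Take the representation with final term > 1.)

[9; 3, 1, 2]

102 = 9·11 + 3
11 = 3·3 + 2
3 = 1·2 + 1
2 = 2·1 + 0  (stop)
So 102/11 = [9; 3, 1, 2].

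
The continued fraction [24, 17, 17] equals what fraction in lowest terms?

Fold from the inside: start with 17/1.
  17 + 1/17 = 290/17
  24 + 17/290 = 6977/290

6977/290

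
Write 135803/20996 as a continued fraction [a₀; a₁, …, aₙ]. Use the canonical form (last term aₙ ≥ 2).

135803 = 6×20996 + 9827
20996 = 2×9827 + 1342
9827 = 7×1342 + 433
1342 = 3×433 + 43
433 = 10×43 + 3
43 = 14×3 + 1
3 = 3×1 + 0  (stop)
So 135803/20996 = [6; 2, 7, 3, 10, 14, 3].

[6; 2, 7, 3, 10, 14, 3]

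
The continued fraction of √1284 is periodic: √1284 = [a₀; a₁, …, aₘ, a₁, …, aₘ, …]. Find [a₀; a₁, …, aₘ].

a₀ = ⌊√1284⌋ = 35.
With m₀=0, d₀=1 and mₖ₊₁ = dₖaₖ − mₖ, dₖ₊₁ = (n − mₖ₊₁²)/dₖ, aₖ₊₁ = ⌊(a₀+mₖ₊₁)/dₖ₊₁⌋:
  k=1: m=35, d=59, a=1
  k=2: m=24, d=12, a=4
  k=3: m=24, d=59, a=1
  k=4: m=35, d=1, a=70
d=1 and a=2a₀=70 at k=4, so the next step gives (m, d) = (35, 59) again — its k=1 value — and the period has length 4.

[35; 1, 4, 1, 70]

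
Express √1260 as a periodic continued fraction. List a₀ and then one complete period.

a₀ = ⌊√1260⌋ = 35.
With m₀=0, d₀=1 and mₖ₊₁ = dₖaₖ − mₖ, dₖ₊₁ = (n − mₖ₊₁²)/dₖ, aₖ₊₁ = ⌊(a₀+mₖ₊₁)/dₖ₊₁⌋:
  k=1: m=35, d=35, a=2
  k=2: m=35, d=1, a=70
d=1 and a=2a₀=70 at k=2, so the next step gives (m, d) = (35, 35) again — its k=1 value — and the period has length 2.

[35; 2, 70]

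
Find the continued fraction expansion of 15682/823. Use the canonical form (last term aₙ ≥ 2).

[19; 18, 3, 2, 6]

15682 = 19*823 + 45
823 = 18*45 + 13
45 = 3*13 + 6
13 = 2*6 + 1
6 = 6*1 + 0  (stop)
So 15682/823 = [19; 18, 3, 2, 6].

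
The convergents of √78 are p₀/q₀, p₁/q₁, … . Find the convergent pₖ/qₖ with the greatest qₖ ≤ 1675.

√78 = [8; 1, 4, 1, 16, …] (period length 4).
Convergents:
  p_0/q_0 = 8/1
  p_1/q_1 = 9/1
  p_2/q_2 = 44/5
  p_3/q_3 = 53/6
  p_4/q_4 = 892/101
  p_5/q_5 = 945/107
  p_6/q_6 = 4672/529
  p_7/q_7 = 5617/636
  p_8/q_8 = 94544/10705
q_7 = 636 ≤ 1675 < 10705 = q_8, so the answer is 5617/636.

5617/636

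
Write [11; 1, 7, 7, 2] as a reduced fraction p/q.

1449/122

Using pₖ = aₖpₖ₋₁ + pₖ₋₂ and qₖ = aₖqₖ₋₁ + qₖ₋₂:
  k=0: a=11, p=11, q=1
  k=1: a=1, p=12, q=1
  k=2: a=7, p=95, q=8
  k=3: a=7, p=677, q=57
  k=4: a=2, p=1449, q=122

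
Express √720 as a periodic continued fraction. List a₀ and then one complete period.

[26; 1, 4, 1, 52]

a₀ = ⌊√720⌋ = 26.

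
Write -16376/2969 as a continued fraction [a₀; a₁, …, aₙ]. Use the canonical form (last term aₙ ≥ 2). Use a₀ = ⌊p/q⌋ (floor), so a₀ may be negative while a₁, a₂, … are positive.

[-6; 2, 15, 2, 6, 7]

-16376 = -6·2969 + 1438
2969 = 2·1438 + 93
1438 = 15·93 + 43
93 = 2·43 + 7
43 = 6·7 + 1
7 = 7·1 + 0  (stop)
So -16376/2969 = [-6; 2, 15, 2, 6, 7].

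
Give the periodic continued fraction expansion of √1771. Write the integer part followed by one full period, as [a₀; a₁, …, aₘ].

[42; 12, 84]

a₀ = ⌊√1771⌋ = 42.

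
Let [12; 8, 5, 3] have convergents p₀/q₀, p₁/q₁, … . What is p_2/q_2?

Using pₖ = aₖpₖ₋₁ + pₖ₋₂, qₖ = aₖqₖ₋₁ + qₖ₋₂ (with p₋₁=1, p₋₂=0, q₋₁=0, q₋₂=1):
  k=0: a=12, p=12, q=1
  k=1: a=8, p=97, q=8
  k=2: a=5, p=497, q=41

497/41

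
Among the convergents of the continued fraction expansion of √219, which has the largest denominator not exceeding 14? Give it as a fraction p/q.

√219 = [14; 1, 3, 1, 28, …] (period length 4).
Convergents:
  p_0/q_0 = 14/1
  p_1/q_1 = 15/1
  p_2/q_2 = 59/4
  p_3/q_3 = 74/5
  p_4/q_4 = 2131/144
q_3 = 5 ≤ 14 < 144 = q_4, so the answer is 74/5.

74/5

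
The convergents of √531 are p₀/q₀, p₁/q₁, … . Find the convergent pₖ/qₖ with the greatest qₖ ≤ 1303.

24403/1059

√531 = [23; 23, 46, …] (period length 2).
Convergents:
  p_0/q_0 = 23/1
  p_1/q_1 = 530/23
  p_2/q_2 = 24403/1059
  p_3/q_3 = 561799/24380
q_2 = 1059 ≤ 1303 < 24380 = q_3, so the answer is 24403/1059.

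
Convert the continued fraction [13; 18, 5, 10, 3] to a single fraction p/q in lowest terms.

37533/2875

Using pₖ = aₖpₖ₋₁ + pₖ₋₂ and qₖ = aₖqₖ₋₁ + qₖ₋₂:
  k=0: a=13, p=13, q=1
  k=1: a=18, p=235, q=18
  k=2: a=5, p=1188, q=91
  k=3: a=10, p=12115, q=928
  k=4: a=3, p=37533, q=2875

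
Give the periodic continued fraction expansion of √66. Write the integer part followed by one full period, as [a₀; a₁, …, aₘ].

[8; 8, 16]

a₀ = ⌊√66⌋ = 8.
With m₀=0, d₀=1 and mₖ₊₁ = dₖaₖ − mₖ, dₖ₊₁ = (n − mₖ₊₁²)/dₖ, aₖ₊₁ = ⌊(a₀+mₖ₊₁)/dₖ₊₁⌋:
  k=1: m=8, d=2, a=8
  k=2: m=8, d=1, a=16
d=1 and a=2a₀=16 at k=2, so the next step gives (m, d) = (8, 2) again — its k=1 value — and the period has length 2.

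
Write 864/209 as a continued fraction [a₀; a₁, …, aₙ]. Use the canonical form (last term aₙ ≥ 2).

864 = 4×209 + 28
209 = 7×28 + 13
28 = 2×13 + 2
13 = 6×2 + 1
2 = 2×1 + 0  (stop)
So 864/209 = [4; 7, 2, 6, 2].

[4; 7, 2, 6, 2]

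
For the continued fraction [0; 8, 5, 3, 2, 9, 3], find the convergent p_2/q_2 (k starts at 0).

Using pₖ = aₖpₖ₋₁ + pₖ₋₂, qₖ = aₖqₖ₋₁ + qₖ₋₂ (with p₋₁=1, p₋₂=0, q₋₁=0, q₋₂=1):
  k=0: a=0, p=0, q=1
  k=1: a=8, p=1, q=8
  k=2: a=5, p=5, q=41

5/41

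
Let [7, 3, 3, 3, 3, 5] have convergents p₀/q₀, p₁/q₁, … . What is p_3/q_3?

Using pₖ = aₖpₖ₋₁ + pₖ₋₂, qₖ = aₖqₖ₋₁ + qₖ₋₂ (with p₋₁=1, p₋₂=0, q₋₁=0, q₋₂=1):
  k=0: a=7, p=7, q=1
  k=1: a=3, p=22, q=3
  k=2: a=3, p=73, q=10
  k=3: a=3, p=241, q=33

241/33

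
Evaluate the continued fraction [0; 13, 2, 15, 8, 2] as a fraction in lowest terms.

531/7160

Fold from the inside: start with 2/1.
  8 + 1/2 = 17/2
  15 + 2/17 = 257/17
  2 + 17/257 = 531/257
  13 + 257/531 = 7160/531
  0 + 531/7160 = 531/7160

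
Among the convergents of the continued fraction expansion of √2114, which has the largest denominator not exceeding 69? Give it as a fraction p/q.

√2114 = [45; 1, 44, 1, 90, …] (period length 4).
Convergents:
  p_0/q_0 = 45/1
  p_1/q_1 = 46/1
  p_2/q_2 = 2069/45
  p_3/q_3 = 2115/46
  p_4/q_4 = 192419/4185
q_3 = 46 ≤ 69 < 4185 = q_4, so the answer is 2115/46.

2115/46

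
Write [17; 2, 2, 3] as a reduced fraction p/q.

Using pₖ = aₖpₖ₋₁ + pₖ₋₂ and qₖ = aₖqₖ₋₁ + qₖ₋₂:
  k=0: a=17, p=17, q=1
  k=1: a=2, p=35, q=2
  k=2: a=2, p=87, q=5
  k=3: a=3, p=296, q=17

296/17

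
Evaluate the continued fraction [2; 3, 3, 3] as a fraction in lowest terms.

Using pₖ = aₖpₖ₋₁ + pₖ₋₂ and qₖ = aₖqₖ₋₁ + qₖ₋₂:
  k=0: a=2, p=2, q=1
  k=1: a=3, p=7, q=3
  k=2: a=3, p=23, q=10
  k=3: a=3, p=76, q=33

76/33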